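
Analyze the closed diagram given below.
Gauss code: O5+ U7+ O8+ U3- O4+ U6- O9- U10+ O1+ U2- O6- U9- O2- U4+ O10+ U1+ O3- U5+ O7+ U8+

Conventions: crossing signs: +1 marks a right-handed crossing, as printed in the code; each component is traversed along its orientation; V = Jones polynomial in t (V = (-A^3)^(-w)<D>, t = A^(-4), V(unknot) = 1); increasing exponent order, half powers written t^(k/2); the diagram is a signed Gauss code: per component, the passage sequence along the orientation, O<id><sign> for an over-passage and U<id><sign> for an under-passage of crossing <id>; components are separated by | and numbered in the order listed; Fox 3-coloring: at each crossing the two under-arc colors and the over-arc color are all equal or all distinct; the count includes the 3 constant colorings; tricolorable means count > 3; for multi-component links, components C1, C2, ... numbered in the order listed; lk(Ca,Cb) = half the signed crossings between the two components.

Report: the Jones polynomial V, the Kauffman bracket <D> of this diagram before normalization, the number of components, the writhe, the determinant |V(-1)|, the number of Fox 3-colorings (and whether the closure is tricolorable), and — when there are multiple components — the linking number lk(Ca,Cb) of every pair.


Jones polynomial: V(t) = -t^-2 + 2t^-1 - 3 + 6t - 6t^2 + 7t^3 - 6t^4 + 4t^5 - 3t^6 + t^7
<D> = A^-22 - 3A^-18 + 4A^-14 - 6A^-10 + 7A^-6 - 6A^-2 + 6A^2 - 3A^6 + 2A^10 - A^14; writhe +2
components 1, writhe +2 (10 crossings)
3-colorings: 9 of 3^10, det 39 — tricolorable
note: the span of V is 9, forcing >= 9 crossings in any diagram


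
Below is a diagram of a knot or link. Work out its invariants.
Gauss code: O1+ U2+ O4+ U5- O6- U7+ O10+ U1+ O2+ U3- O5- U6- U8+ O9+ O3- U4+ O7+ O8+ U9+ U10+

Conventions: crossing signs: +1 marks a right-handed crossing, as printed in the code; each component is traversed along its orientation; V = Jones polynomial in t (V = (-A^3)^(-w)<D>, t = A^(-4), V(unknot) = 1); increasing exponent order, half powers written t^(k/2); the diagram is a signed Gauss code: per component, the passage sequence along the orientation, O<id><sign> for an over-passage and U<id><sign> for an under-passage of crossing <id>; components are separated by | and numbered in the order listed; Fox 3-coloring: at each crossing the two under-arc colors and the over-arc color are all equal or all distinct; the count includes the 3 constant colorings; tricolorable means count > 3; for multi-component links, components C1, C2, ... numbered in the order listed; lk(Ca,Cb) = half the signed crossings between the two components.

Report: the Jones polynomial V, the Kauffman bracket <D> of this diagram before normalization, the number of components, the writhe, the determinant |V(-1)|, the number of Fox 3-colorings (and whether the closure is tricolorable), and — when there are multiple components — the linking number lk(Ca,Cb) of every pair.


V(t) = -1 + 3t - 3t^2 + 5t^3 - 5t^4 + 4t^5 - 3t^6 + 2t^7 - t^8
bracket: -A^-20 + 2A^-16 - 3A^-12 + 4A^-8 - 5A^-4 + 5 - 3A^4 + 3A^8 - A^12, w = +4
1 component, writhe +4, over 10 crossings
det 27, colorings 9 of 3^10 — tricolorable
observation: det 27 = |V(-1)|; divisible by 3, so tricolorable


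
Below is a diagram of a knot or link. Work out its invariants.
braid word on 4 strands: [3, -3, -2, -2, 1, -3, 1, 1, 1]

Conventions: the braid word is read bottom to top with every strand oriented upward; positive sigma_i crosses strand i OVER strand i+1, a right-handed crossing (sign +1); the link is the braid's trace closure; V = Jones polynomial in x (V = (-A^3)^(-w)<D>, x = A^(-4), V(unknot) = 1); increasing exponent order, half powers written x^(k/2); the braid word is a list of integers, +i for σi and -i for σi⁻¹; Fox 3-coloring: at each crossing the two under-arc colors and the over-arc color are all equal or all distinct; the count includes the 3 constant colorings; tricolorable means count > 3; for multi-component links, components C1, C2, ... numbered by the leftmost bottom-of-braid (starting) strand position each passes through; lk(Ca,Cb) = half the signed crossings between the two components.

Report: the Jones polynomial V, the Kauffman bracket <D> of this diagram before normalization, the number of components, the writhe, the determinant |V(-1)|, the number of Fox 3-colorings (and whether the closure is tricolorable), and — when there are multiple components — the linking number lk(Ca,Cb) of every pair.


V = x^-1 + 2x - x^2 + 2x^3 - x^4 + x^5
<D> = -A^-17 + A^-13 - 2A^-9 + A^-5 - 2A^-1 - A^7 (w = +1)
3 components over 9 crossings, w = +1
lk(C1,C2): +2
lk(C1,C3) = 0
linking number lk(C2,C3) = -1
3 Fox colorings among 3^9, |V(-1)| = 8: not tricolorable
why: w = +1 (over 9 crossings) is diagram-only; (-A^3)^(-1) removes it from V


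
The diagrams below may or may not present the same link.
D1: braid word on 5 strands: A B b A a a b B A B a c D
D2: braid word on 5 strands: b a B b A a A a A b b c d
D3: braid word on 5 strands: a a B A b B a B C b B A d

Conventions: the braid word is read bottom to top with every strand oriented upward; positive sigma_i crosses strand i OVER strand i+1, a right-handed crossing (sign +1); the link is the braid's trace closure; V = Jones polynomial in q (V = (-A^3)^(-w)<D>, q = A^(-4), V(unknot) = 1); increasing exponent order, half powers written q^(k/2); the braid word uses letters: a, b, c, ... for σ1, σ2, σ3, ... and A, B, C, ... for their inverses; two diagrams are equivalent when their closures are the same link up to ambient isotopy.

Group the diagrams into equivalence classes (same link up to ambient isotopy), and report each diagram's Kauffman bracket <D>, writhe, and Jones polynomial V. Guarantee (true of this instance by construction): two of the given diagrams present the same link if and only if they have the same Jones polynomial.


classes: {D1} | {D2} | {D3}
V(D1) = -q^(-1/2) - q^(1/2)  [13 crossings, <D> = A^-5 + A^-1, w = -1]
D2 (bracket -A^-3 + A^5 + A^9 + A^13; 13 crossings at w = +5): V = -q^(1/2) - q^(3/2) - q^(5/2) + q^(9/2)
D3 (bracket A^-1 + A^7; 13 crossings at w = -1): V = -q^(-5/2) - q^(-1/2)
note: 3 values of V(q) split the 3 diagrams


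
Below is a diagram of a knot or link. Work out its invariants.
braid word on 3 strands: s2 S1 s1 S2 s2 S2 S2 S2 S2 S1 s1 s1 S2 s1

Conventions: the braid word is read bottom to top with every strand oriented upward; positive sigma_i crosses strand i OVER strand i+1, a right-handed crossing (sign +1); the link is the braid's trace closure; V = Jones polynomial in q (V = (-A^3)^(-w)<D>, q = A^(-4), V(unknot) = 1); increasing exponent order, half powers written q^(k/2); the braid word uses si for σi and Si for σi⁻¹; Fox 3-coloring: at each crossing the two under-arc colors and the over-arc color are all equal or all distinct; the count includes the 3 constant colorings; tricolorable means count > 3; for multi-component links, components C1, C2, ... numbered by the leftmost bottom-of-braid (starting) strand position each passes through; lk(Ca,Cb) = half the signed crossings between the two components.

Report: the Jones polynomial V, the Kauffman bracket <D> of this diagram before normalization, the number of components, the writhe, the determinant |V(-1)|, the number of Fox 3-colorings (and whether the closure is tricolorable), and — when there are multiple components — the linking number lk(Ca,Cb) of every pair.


V = q^-5 - 2q^-4 + 2q^-3 - 2q^-2 + 2q^-1 - 1 + q
<D> = A^-10 - A^-6 + 2A^-2 - 2A^2 + 2A^6 - 2A^10 + A^14 (w = -2)
1 component over 14 crossings, w = -2
3 Fox colorings among 3^14, |V(-1)| = 11: not tricolorable
why: V spans 6 powers of q: at least 6 crossings in any diagram


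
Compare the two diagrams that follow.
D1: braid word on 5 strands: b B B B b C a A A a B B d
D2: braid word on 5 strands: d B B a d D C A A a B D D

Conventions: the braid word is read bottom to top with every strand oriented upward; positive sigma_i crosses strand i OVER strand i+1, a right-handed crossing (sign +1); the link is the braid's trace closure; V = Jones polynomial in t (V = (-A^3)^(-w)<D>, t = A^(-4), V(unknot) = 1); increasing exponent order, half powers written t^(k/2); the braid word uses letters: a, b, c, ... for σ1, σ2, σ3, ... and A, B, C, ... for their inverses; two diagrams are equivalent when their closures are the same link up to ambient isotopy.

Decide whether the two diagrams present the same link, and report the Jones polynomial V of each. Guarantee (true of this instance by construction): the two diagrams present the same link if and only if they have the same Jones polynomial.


equivalent: yes
V(D1) = t^(-9/2) - t^(-5/2) - t^(-3/2) - t^(-1/2)  (w -3, c 13, <D> = A^-7 + A^-3 + A - A^9)
V(D2) = t^(-9/2) - t^(-5/2) - t^(-3/2) - t^(-1/2)  (w -5, c 13, <D> = A^-13 + A^-9 + A^-5 - A^3)
why: Markov moves rewrite D1 (13 crossings) into D2 (13)


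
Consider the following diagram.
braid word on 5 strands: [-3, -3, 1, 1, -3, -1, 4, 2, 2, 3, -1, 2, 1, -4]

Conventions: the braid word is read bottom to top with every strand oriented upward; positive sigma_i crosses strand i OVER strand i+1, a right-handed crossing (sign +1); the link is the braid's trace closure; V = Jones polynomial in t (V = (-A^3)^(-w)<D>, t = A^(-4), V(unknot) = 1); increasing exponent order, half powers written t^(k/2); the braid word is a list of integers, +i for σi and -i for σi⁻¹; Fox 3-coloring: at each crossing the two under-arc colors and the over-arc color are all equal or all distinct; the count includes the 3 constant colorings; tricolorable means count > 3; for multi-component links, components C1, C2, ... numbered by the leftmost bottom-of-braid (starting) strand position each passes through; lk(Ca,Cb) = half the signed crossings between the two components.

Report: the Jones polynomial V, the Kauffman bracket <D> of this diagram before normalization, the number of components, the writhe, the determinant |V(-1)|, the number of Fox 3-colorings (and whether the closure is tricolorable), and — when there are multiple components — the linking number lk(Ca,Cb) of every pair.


V(t) = -t^-3 + 2t^-2 - 3t^-1 + 4 - 3t + 4t^2 - 2t^3 + t^4 - t^5
bracket: -A^-14 + A^-10 - 2A^-6 + 4A^-2 - 3A^2 + 4A^6 - 3A^10 + 2A^14 - A^18, w = +2
1 component, writhe +2, over 14 crossings
det 21, colorings 9 of 3^14 — tricolorable
observation: det 21 = |V(-1)|; divisible by 3, so tricolorable


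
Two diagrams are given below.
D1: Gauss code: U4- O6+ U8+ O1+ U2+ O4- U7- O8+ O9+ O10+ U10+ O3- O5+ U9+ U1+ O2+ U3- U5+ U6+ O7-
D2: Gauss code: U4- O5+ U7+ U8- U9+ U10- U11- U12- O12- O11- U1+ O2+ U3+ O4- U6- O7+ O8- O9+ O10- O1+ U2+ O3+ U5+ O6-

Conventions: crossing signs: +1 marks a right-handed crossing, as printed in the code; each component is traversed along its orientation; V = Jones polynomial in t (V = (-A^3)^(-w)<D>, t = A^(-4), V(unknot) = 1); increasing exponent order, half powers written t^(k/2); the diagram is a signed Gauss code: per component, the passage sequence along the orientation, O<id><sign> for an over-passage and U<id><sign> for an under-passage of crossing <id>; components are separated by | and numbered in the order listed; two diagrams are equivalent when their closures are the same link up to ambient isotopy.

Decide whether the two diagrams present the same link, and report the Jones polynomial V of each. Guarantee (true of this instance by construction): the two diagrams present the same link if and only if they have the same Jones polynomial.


equivalent: yes
D1 (bracket A^-8 - 2A^-4 + 2 - 2A^4 + 2A^8 - A^12 + A^16; 10 crossings at w = +4): V = t^-1 - 1 + 2t - 2t^2 + 2t^3 - 2t^4 + t^5
V(D2) = t^-1 - 1 + 2t - 2t^2 + 2t^3 - 2t^4 + t^5  [12 crossings, <D> = A^-20 - 2A^-16 + 2A^-12 - 2A^-8 + 2A^-4 - 1 + A^4, w = 0]
observation: from 10 to 12 crossings by R-moves: one link, two diagrams


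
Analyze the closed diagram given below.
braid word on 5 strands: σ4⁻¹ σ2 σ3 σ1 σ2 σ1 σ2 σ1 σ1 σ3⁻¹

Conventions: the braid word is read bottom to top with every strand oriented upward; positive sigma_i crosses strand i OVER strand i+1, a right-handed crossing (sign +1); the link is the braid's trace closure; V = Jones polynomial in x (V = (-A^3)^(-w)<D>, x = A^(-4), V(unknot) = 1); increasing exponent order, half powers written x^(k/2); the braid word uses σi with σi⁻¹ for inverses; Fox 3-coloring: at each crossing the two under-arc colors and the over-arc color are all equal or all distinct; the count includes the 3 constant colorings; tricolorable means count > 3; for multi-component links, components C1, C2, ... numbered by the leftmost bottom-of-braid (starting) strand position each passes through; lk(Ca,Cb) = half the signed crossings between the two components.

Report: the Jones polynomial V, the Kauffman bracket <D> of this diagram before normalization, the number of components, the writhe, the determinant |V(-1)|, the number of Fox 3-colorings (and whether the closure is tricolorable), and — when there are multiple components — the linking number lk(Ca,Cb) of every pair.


V(x) = x^2 + x^4 - x^5 + x^6 - x^7
bracket: -A^-10 + A^-6 - A^-2 + A^2 + A^10, w = +6
1 component, writhe +6, over 10 crossings
det 5, colorings 3 of 3^10 — not tricolorable
observation: w = +6 (over 10 crossings) is diagram-only; (-A^3)^(-6) removes it from V


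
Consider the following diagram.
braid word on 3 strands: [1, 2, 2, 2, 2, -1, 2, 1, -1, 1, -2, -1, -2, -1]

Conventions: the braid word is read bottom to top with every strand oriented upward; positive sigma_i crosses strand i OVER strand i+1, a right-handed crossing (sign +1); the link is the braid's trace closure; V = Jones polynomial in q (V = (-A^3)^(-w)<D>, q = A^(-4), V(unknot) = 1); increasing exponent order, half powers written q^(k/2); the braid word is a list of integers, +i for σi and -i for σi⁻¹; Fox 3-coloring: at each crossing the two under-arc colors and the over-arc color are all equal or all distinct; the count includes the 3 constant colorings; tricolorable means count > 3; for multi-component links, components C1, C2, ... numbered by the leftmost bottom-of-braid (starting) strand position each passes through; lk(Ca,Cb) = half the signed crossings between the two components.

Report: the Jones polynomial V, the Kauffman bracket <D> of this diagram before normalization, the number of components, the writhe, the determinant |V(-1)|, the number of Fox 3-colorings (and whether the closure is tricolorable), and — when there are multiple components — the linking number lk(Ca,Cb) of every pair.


Jones polynomial: V(q) = q^-1 + 2q - q^2 + 2q^3 - q^4 + q^5
<D> = A^-14 - A^-10 + 2A^-6 - A^-2 + 2A^2 + A^10; writhe +2
components 3, writhe +2 (14 crossings)
linking number lk(C1,C2) = -1
lk(C1,C3): +2
lk(C2,C3) = 0
3-colorings: 3 of 3^14, det 8 — not tricolorable
note: |V(-1)| = 8: so not tricolorable, since 3 does not divide 8


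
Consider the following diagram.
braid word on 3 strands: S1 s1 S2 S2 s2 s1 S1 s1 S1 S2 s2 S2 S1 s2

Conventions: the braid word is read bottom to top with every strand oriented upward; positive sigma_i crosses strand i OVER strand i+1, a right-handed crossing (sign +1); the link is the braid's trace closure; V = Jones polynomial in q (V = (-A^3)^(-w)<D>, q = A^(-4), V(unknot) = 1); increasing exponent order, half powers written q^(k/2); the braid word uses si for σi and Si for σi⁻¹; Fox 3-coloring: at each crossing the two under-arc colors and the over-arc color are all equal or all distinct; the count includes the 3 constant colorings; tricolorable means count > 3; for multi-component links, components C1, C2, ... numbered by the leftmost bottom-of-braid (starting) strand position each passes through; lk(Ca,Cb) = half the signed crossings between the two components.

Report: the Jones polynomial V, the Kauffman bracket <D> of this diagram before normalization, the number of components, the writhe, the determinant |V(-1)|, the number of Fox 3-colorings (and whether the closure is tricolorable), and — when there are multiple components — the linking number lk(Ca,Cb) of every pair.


Jones polynomial: V(q) = 1
<D> = A^-6; writhe -2
components 1, writhe -2 (14 crossings)
3-colorings: 3 of 3^14, det 1 — not tricolorable
note: inverse pairs cancel, leaving σ2⁻¹ σ2⁻¹ σ1⁻¹ σ2


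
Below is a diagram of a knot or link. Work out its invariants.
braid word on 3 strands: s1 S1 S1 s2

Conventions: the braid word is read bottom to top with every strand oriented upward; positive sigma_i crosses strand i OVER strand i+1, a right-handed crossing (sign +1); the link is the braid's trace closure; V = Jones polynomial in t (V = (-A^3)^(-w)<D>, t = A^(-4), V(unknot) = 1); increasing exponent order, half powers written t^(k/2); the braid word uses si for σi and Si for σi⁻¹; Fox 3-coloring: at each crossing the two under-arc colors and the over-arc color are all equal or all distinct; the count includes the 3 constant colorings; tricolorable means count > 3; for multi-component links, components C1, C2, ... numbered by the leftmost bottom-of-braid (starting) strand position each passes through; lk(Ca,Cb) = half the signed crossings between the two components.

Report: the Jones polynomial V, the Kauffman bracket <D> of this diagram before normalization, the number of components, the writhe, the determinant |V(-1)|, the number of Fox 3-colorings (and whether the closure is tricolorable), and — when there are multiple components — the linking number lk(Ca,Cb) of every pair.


Jones polynomial: V(t) = 1
<D> = 1; writhe 0
components 1, writhe 0 (4 crossings)
3-colorings: 3 of 3^4, det 1 — not tricolorable
note: w = 0 shifts under R1 moves; the (-A^3)^(0) factor cancels that in V


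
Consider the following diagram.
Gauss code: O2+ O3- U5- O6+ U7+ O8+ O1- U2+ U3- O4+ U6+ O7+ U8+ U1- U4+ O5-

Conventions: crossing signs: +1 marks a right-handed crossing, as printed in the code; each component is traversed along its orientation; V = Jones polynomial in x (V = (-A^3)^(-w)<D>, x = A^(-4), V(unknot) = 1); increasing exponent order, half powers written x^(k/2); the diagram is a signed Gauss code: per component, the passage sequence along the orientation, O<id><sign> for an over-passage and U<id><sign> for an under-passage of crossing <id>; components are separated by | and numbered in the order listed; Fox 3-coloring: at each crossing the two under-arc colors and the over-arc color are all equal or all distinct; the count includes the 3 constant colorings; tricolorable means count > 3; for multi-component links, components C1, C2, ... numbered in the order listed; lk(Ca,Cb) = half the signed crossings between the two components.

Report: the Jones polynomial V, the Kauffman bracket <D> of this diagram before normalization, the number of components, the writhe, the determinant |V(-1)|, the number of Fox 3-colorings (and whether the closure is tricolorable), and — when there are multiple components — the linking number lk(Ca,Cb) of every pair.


V(x) = x + x^3 - x^4
bracket: -A^-10 + A^-6 + A^2, w = +2
1 component, writhe +2, over 8 crossings
det 3, colorings 9 of 3^8 — tricolorable
observation: V spans 3 powers of x: at least 3 crossings in any diagram


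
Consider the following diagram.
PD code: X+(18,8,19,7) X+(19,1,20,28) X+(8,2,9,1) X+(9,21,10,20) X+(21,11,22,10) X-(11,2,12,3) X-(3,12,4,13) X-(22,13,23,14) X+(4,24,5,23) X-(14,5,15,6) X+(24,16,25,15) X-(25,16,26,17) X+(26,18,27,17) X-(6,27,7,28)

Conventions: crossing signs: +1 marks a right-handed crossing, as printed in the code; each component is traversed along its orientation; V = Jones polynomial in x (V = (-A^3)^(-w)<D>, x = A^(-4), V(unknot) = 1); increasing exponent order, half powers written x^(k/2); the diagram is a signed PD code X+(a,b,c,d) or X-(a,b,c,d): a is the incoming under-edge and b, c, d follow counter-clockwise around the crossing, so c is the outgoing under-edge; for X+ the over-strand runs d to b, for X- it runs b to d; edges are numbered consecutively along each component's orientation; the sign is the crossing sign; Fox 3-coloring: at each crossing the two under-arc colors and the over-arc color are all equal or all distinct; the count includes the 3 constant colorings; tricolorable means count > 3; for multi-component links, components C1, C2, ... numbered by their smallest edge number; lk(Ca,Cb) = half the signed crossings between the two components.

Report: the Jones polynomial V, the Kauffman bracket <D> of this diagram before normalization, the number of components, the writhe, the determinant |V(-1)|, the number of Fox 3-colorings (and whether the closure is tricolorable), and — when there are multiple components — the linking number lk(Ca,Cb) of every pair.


V = -x^-2 + 3x^-1 - 4 + 6x - 6x^2 + 6x^3 - 5x^4 + 3x^5 - x^6
<D> = -A^-18 + 3A^-14 - 5A^-10 + 6A^-6 - 6A^-2 + 6A^2 - 4A^6 + 3A^10 - A^14 (w = +2)
1 component over 14 crossings, w = +2
3 Fox colorings among 3^14, |V(-1)| = 35: not tricolorable
why: det 35 = |V(-1)|; not divisible by 3, so not tricolorable


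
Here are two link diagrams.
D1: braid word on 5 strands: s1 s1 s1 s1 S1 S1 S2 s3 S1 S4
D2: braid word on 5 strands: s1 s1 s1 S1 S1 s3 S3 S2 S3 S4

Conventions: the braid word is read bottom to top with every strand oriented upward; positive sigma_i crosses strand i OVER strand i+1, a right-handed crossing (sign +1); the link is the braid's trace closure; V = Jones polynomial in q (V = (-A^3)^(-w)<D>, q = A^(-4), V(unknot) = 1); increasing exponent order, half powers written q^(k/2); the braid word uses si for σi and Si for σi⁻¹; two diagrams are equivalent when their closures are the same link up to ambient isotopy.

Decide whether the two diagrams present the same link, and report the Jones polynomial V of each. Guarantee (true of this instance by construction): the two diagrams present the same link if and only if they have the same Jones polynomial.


equivalent: yes
V(D1) = 1  (w 0, c 10, <D> = 1)
D2 (bracket A^-6; 10 crossings at w = -2): V = 1
why: D2 (10 crossings) and D1 (10) are Markov-related braid presentations


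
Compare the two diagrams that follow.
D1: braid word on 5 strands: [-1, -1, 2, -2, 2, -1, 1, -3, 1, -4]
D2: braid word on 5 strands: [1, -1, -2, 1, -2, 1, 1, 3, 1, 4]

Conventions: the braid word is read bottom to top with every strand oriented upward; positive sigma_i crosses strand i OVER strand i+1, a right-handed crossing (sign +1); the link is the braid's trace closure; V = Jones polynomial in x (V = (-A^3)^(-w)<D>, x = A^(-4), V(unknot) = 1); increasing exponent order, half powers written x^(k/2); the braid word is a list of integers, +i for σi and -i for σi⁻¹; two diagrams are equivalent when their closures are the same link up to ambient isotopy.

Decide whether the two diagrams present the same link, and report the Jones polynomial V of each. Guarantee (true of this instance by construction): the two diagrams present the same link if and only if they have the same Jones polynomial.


equivalent: no
D1 (bracket A^-6; 10 crossings at w = -2): V = 1
D2 (bracket A^-8 - 2A^-4 + 2 - 2A^4 + 2A^8 - A^12 + A^16; 10 crossings at w = +4): V = x^-1 - 1 + 2x - 2x^2 + 2x^3 - 2x^4 + x^5
key observation: 2 values of V(x) split the 2 diagrams


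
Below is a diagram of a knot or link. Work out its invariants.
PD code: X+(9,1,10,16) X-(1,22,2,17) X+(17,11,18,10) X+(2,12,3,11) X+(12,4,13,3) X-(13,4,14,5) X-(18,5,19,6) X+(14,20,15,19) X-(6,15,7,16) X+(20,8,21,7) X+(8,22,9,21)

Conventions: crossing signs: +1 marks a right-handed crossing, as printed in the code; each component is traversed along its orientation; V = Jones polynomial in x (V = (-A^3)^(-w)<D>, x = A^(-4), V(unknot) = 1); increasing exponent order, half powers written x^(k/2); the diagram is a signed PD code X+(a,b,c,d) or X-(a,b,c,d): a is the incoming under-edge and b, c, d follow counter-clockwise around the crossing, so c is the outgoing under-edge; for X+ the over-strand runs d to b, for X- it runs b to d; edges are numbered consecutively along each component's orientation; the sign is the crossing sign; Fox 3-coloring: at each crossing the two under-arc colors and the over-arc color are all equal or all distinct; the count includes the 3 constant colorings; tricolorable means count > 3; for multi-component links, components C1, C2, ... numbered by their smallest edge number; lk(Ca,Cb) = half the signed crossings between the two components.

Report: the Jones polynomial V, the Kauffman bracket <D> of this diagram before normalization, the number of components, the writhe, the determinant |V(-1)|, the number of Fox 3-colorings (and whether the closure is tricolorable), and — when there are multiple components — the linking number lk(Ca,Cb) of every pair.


V(x) = x^(-1/2) - 3x^(1/2) + 2x^(3/2) - 4x^(5/2) + 3x^(7/2) - 2x^(9/2) + 2x^(11/2) - x^(13/2)
bracket: A^-17 - 2A^-13 + 2A^-9 - 3A^-5 + 4A^-1 - 2A^3 + 3A^7 - A^11, w = +3
2 components, writhe +3, over 11 crossings
lk(C1,C2) = +1
det 18, colorings 27 of 3^11 — tricolorable
observation: span 7 respects span(V) <= c + mu - 1 = 12 for this 2-component diagram


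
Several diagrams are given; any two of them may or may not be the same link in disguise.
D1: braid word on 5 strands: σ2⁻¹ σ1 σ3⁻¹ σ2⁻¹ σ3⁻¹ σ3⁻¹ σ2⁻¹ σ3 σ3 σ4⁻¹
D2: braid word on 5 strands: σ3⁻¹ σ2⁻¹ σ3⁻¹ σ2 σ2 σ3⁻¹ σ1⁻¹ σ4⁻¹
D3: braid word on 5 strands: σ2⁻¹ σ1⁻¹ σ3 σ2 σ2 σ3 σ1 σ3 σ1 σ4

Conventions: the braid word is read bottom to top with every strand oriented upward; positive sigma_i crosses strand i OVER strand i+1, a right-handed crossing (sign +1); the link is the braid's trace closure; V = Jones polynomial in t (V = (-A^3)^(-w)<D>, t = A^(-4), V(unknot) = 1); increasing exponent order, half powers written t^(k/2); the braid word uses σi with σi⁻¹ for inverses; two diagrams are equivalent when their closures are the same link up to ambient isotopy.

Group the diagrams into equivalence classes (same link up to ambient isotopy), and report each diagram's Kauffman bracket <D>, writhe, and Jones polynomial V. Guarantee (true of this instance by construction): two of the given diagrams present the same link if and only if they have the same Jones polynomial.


equivalence classes: {D1} | {D2} | {D3}
D1 (bracket A^-8 - A^-4 + 2 - A^4 + A^8 - A^12; 10 crossings at w = -4): V = -t^-6 + t^-5 - t^-4 + 2t^-3 - t^-2 + t^-1
V(D2) = 1  [8 crossings, <D> = A^-12, w = -4]
V(D3) = t^2 + t^4 - t^5 + t^6 - t^7  (w +6, c 10, <D> = -A^-10 + A^-6 - A^-2 + A^2 + A^10)
observation: 3 values of V(t) split the 3 diagrams


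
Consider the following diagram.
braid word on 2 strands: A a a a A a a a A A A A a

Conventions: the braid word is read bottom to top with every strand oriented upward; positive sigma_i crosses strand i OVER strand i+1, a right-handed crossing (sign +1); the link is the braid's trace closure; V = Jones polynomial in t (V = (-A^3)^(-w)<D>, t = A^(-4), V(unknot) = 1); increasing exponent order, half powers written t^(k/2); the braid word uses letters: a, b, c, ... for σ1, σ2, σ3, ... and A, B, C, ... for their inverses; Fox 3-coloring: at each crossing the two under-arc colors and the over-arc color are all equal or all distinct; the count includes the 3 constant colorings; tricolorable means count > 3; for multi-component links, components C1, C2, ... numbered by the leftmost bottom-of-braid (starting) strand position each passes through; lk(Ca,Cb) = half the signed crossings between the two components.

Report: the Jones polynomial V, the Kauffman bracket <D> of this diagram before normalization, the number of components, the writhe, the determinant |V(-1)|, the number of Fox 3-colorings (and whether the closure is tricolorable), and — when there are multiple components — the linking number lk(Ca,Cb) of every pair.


V(t) = 1
bracket: -A^3, w = +1
1 component, writhe +1, over 13 crossings
det 1, colorings 3 of 3^13 — not tricolorable
observation: |V(-1)| = 1: so not tricolorable, since 3 does not divide 1


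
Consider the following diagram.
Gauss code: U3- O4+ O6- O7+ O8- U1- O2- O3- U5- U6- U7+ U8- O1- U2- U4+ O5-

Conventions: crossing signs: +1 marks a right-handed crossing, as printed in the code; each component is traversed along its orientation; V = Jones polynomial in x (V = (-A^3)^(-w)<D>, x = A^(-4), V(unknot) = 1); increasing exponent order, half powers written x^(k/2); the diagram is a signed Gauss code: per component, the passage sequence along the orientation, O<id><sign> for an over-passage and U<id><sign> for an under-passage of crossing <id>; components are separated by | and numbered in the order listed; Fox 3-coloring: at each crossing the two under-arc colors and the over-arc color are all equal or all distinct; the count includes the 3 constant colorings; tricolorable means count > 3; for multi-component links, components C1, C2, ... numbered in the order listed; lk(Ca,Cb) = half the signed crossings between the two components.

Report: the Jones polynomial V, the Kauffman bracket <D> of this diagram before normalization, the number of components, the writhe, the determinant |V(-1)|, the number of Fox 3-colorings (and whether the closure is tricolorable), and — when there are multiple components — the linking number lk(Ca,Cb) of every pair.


V(x) = -x^-6 + x^-5 - x^-4 + 2x^-3 - x^-2 + x^-1
bracket: A^-8 - A^-4 + 2 - A^4 + A^8 - A^12, w = -4
1 component, writhe -4, over 8 crossings
det 7, colorings 3 of 3^8 — not tricolorable
observation: w = -4 (over 8 crossings) is diagram-only; (-A^3)^(4) removes it from V


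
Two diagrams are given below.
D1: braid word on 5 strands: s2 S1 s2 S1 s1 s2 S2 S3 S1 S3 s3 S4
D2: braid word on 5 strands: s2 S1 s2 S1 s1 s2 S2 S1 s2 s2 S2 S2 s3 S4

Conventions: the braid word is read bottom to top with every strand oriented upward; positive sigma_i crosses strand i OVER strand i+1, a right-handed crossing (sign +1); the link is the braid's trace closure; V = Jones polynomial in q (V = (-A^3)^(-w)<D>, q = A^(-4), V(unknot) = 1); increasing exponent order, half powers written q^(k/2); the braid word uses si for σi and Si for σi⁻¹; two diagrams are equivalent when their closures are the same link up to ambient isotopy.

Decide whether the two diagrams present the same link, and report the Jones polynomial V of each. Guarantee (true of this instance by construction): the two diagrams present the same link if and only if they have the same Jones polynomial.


same link: yes
V(D1) = q^-2 - q^-1 + 1 - q + q^2  [12 crossings, <D> = A^-14 - A^-10 + A^-6 - A^-2 + A^2, w = -2]
V(D2) = q^-2 - q^-1 + 1 - q + q^2  (w 0, c 14, <D> = A^-8 - A^-4 + 1 - A^4 + A^8)
note: Markov moves rewrite D1 (12 crossings) into D2 (14)


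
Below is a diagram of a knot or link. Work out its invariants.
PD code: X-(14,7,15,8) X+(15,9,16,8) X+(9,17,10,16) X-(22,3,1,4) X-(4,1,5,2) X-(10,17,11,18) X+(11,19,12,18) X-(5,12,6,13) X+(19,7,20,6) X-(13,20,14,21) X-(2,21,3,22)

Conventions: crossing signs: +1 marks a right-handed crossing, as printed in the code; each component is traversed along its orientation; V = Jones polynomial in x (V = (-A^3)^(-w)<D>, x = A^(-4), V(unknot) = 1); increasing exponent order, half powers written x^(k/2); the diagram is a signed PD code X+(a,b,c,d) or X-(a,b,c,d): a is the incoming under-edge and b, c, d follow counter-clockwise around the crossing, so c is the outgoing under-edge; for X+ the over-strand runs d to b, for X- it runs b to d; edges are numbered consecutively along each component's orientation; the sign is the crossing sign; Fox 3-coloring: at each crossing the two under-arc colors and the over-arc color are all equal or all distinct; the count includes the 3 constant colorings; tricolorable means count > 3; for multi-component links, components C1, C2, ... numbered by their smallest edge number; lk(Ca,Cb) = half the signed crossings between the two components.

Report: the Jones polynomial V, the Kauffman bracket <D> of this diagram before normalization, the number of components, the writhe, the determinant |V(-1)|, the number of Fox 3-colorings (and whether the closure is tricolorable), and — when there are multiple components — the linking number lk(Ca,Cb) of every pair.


Jones polynomial: V(x) = -x^-6 + 2x^-5 - 2x^-4 + 3x^-3 - 3x^-2 + 2x^-1 - 1 + x
<D> = -A^-13 + A^-9 - 2A^-5 + 3A^-1 - 3A^3 + 2A^7 - 2A^11 + A^15; writhe -3
components 1, writhe -3 (11 crossings)
3-colorings: 9 of 3^11, det 15 — tricolorable
note: the span of V is 7, forcing >= 7 crossings in any diagram


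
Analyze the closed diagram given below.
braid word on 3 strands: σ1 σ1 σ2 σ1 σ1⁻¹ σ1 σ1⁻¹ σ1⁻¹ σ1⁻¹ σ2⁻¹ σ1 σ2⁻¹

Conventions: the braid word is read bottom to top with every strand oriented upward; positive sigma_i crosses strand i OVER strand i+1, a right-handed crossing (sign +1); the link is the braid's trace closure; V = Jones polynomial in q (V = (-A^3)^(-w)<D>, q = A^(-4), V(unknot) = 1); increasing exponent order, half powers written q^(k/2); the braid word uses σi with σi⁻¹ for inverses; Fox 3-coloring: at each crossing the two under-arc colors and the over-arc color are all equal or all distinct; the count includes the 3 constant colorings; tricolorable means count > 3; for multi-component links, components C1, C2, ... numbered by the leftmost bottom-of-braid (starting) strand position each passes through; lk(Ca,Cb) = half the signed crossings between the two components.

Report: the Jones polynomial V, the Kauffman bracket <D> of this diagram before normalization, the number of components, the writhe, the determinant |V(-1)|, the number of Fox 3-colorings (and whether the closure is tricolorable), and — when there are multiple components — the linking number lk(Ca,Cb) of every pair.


V(q) = -q^-3 + 2q^-2 - 2q^-1 + 3 - 2q + 2q^2 - q^3
bracket: -A^-12 + 2A^-8 - 2A^-4 + 3 - 2A^4 + 2A^8 - A^12, w = 0
1 component, writhe 0, over 12 crossings
det 13, colorings 3 of 3^12 — not tricolorable
observation: inverse pairs cancel, leaving σ1 σ1 σ2 σ1⁻¹ σ1⁻¹ σ2⁻¹ σ1 σ2⁻¹


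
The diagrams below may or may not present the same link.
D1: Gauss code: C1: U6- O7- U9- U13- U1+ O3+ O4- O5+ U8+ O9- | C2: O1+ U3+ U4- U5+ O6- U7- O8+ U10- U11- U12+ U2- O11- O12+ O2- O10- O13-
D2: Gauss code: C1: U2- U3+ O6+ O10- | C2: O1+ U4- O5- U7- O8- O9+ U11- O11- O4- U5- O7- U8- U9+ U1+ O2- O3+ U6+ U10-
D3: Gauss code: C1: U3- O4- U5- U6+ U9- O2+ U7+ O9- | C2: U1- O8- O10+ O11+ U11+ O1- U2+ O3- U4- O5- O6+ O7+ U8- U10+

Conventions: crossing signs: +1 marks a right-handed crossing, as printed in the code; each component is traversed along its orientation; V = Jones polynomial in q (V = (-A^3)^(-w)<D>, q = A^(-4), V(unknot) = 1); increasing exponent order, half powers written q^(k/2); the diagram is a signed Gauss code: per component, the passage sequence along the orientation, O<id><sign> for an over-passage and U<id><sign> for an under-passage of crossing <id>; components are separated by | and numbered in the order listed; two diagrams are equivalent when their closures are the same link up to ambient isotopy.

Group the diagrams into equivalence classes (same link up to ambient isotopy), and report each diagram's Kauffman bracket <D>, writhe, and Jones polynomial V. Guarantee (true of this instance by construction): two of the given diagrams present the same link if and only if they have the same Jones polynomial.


classes: {D1, D3} | {D2}
V(D1) = q^(-7/2) - 2q^(-5/2) + q^(-3/2) - 2q^(-1/2) + q^(1/2) - q^(3/2)  [13 crossings, <D> = A^-15 - A^-11 + 2A^-7 - A^-3 + 2A - A^5, w = -3]
V(D2) = q^(-9/2) - q^(-5/2) - q^(-3/2) - q^(-1/2)  [11 crossings, <D> = A^-7 + A^-3 + A - A^9, w = -3]
D3 (bracket A^-9 - A^-5 + 2A^-1 - A^3 + 2A^7 - A^11; 11 crossings at w = -1): V = q^(-7/2) - 2q^(-5/2) + q^(-3/2) - 2q^(-1/2) + q^(1/2) - q^(3/2)
note: 2 classes among 3 diagrams; unequal V(q) rules out equality


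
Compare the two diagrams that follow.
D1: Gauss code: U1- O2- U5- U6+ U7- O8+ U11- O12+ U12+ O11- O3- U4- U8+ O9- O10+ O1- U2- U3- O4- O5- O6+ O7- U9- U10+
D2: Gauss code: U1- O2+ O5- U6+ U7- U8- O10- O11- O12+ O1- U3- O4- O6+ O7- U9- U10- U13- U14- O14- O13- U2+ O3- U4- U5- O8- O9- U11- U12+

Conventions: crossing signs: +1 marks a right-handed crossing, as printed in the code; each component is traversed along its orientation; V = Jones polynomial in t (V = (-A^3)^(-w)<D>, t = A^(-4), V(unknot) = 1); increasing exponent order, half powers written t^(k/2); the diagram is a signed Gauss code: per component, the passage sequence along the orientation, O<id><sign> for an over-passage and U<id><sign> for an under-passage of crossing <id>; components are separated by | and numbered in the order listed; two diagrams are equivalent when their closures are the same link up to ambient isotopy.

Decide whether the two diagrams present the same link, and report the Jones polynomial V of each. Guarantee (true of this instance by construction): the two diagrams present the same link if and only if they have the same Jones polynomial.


equivalent: no
D1 (bracket A^-8 - A^-4 + 2 - A^4 + A^8 - A^12; 12 crossings at w = -4): V = -t^-6 + t^-5 - t^-4 + 2t^-3 - t^-2 + t^-1
V(D2) = t^-8 - 2t^-7 + t^-6 - 2t^-5 + 2t^-4 + t^-2  (w -8, c 14, <D> = A^-16 + 2A^-8 - 2A^-4 + 1 - 2A^4 + A^8)
key observation: V(t) takes 2 values over 2 diagrams, fixing the grouping


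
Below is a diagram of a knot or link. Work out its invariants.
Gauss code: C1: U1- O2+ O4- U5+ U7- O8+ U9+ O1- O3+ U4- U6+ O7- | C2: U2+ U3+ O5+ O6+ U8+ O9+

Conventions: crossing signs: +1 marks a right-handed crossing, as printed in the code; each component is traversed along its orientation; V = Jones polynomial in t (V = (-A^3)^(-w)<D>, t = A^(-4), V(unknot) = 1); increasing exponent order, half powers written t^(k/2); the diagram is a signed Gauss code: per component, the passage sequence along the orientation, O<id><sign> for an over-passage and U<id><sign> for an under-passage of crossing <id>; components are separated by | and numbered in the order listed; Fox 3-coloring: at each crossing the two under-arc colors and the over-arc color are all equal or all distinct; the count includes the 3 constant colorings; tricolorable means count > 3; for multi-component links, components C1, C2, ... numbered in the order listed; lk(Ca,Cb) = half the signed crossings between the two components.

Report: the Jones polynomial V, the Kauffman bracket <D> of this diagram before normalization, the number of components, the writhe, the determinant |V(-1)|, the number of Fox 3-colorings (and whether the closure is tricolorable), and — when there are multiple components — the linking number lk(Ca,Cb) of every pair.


V(t) = t^(-1/2) - 2t^(1/2) + 2t^(3/2) - 3t^(5/2) + 2t^(7/2) - 2t^(9/2) + t^(11/2) - t^(13/2)
bracket: A^-17 - A^-13 + 2A^-9 - 2A^-5 + 3A^-1 - 2A^3 + 2A^7 - A^11, w = +3
2 components, writhe +3, over 9 crossings
lk(C1,C2) = +3
det 14, colorings 3 of 3^9 — not tricolorable
observation: span 7 respects span(V) <= c + mu - 1 = 10 for this 2-component diagram


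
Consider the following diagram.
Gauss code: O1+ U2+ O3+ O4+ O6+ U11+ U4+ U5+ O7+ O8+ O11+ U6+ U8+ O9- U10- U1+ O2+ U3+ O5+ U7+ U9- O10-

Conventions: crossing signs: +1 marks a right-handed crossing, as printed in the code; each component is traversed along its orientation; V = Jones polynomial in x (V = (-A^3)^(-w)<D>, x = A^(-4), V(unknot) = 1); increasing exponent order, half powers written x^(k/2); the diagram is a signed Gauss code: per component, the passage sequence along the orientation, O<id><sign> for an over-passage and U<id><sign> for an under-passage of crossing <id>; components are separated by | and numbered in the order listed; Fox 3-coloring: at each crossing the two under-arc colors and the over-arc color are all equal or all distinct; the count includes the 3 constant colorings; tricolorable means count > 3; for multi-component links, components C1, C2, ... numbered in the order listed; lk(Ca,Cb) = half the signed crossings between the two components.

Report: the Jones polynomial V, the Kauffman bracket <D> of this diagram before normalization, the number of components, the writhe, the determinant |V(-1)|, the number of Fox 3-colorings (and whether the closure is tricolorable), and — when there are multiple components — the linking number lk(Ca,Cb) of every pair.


Jones polynomial: V(x) = x^2 + x^4 - x^5 + x^6 - x^7
<D> = A^-7 - A^-3 + A - A^5 - A^13; writhe +7
components 1, writhe +7 (11 crossings)
3-colorings: 3 of 3^11, det 5 — not tricolorable
note: det 5 = |V(-1)|; not divisible by 3, so not tricolorable
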